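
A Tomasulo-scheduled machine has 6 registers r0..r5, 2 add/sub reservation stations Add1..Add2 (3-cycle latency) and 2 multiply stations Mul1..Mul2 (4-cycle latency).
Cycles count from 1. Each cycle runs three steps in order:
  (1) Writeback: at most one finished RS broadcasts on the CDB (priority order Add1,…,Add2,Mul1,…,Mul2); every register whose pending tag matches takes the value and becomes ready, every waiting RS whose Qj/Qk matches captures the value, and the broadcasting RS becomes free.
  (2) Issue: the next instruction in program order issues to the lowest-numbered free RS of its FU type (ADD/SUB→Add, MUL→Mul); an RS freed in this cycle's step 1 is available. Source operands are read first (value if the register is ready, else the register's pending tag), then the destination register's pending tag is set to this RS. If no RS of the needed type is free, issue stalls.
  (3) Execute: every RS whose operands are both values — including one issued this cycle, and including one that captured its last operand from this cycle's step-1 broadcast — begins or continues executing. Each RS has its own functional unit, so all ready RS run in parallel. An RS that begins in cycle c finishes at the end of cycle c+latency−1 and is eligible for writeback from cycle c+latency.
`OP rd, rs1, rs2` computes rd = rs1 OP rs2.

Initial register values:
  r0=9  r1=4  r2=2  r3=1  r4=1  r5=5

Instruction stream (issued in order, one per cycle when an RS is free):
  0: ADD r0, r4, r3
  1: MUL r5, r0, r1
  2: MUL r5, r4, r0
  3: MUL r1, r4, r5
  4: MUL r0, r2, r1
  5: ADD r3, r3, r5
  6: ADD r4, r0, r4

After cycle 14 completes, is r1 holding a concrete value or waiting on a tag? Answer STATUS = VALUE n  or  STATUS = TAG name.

  c1: issue ADD r0<-Add1  regs: r0:Add1,r1:4,r2:2,r3:1,r4:1,r5:5
  c2: issue MUL r5<-Mul1  regs: r0:Add1,r1:4,r2:2,r3:1,r4:1,r5:Mul1
  c3: issue MUL r5<-Mul2  regs: r0:Add1,r1:4,r2:2,r3:1,r4:1,r5:Mul2
  c4: CDB Add1=2; stall  regs: r0:2,r1:4,r2:2,r3:1,r4:1,r5:Mul2
  c5: stall  regs: r0:2,r1:4,r2:2,r3:1,r4:1,r5:Mul2
  c6: stall  regs: r0:2,r1:4,r2:2,r3:1,r4:1,r5:Mul2
  c7: stall  regs: r0:2,r1:4,r2:2,r3:1,r4:1,r5:Mul2
  c8: CDB Mul1=8; issue MUL r1<-Mul1  regs: r0:2,r1:Mul1,r2:2,r3:1,r4:1,r5:Mul2
  c9: CDB Mul2=2; issue MUL r0<-Mul2  regs: r0:Mul2,r1:Mul1,r2:2,r3:1,r4:1,r5:2
  c10: issue ADD r3<-Add1  regs: r0:Mul2,r1:Mul1,r2:2,r3:Add1,r4:1,r5:2
  c11: issue ADD r4<-Add2  regs: r0:Mul2,r1:Mul1,r2:2,r3:Add1,r4:Add2,r5:2
  c12: -  regs: r0:Mul2,r1:Mul1,r2:2,r3:Add1,r4:Add2,r5:2
  c13: CDB Add1=3  regs: r0:Mul2,r1:Mul1,r2:2,r3:3,r4:Add2,r5:2
  c14: CDB Mul1=2  regs: r0:Mul2,r1:2,r2:2,r3:3,r4:Add2,r5:2

STATUS = VALUE 2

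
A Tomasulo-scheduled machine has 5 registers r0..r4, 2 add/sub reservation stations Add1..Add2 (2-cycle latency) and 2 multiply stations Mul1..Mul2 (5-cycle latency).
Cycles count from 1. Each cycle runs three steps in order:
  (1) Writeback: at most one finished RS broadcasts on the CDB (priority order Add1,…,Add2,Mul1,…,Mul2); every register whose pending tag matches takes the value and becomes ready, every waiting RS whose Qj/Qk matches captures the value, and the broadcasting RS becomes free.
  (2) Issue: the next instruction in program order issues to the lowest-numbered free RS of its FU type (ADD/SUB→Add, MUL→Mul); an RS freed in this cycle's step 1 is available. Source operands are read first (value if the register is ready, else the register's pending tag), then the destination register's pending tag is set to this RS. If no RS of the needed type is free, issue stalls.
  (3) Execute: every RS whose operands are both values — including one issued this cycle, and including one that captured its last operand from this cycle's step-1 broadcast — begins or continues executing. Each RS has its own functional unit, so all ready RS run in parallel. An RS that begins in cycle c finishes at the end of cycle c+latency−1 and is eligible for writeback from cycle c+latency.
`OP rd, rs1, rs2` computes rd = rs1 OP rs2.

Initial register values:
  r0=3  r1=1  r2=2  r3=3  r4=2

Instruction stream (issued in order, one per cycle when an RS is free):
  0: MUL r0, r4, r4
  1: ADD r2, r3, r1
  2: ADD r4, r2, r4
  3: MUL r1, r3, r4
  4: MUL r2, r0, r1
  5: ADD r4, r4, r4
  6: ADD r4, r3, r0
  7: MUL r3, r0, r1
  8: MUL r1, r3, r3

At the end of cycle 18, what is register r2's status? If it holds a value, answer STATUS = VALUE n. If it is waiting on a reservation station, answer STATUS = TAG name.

STATUS = VALUE 72

  c1: issue MUL r0<-Mul1  regs: r0:Mul1,r1:1,r2:2,r3:3,r4:2
  c2: issue ADD r2<-Add1  regs: r0:Mul1,r1:1,r2:Add1,r3:3,r4:2
  c3: issue ADD r4<-Add2  regs: r0:Mul1,r1:1,r2:Add1,r3:3,r4:Add2
  c4: CDB Add1=4; issue MUL r1<-Mul2  regs: r0:Mul1,r1:Mul2,r2:4,r3:3,r4:Add2
  c5: stall  regs: r0:Mul1,r1:Mul2,r2:4,r3:3,r4:Add2
  c6: CDB Add2=6; stall  regs: r0:Mul1,r1:Mul2,r2:4,r3:3,r4:6
  c7: CDB Mul1=4; issue MUL r2<-Mul1  regs: r0:4,r1:Mul2,r2:Mul1,r3:3,r4:6
  c8: issue ADD r4<-Add1  regs: r0:4,r1:Mul2,r2:Mul1,r3:3,r4:Add1
  c9: issue ADD r4<-Add2  regs: r0:4,r1:Mul2,r2:Mul1,r3:3,r4:Add2
  c10: CDB Add1=12; stall  regs: r0:4,r1:Mul2,r2:Mul1,r3:3,r4:Add2
  c11: CDB Add2=7; stall  regs: r0:4,r1:Mul2,r2:Mul1,r3:3,r4:7
  c12: CDB Mul2=18; issue MUL r3<-Mul2  regs: r0:4,r1:18,r2:Mul1,r3:Mul2,r4:7
  c13: stall  regs: r0:4,r1:18,r2:Mul1,r3:Mul2,r4:7
  c14: stall  regs: r0:4,r1:18,r2:Mul1,r3:Mul2,r4:7
  c15: stall  regs: r0:4,r1:18,r2:Mul1,r3:Mul2,r4:7
  c16: stall  regs: r0:4,r1:18,r2:Mul1,r3:Mul2,r4:7
  c17: CDB Mul1=72; issue MUL r1<-Mul1  regs: r0:4,r1:Mul1,r2:72,r3:Mul2,r4:7
  c18: CDB Mul2=72  regs: r0:4,r1:Mul1,r2:72,r3:72,r4:7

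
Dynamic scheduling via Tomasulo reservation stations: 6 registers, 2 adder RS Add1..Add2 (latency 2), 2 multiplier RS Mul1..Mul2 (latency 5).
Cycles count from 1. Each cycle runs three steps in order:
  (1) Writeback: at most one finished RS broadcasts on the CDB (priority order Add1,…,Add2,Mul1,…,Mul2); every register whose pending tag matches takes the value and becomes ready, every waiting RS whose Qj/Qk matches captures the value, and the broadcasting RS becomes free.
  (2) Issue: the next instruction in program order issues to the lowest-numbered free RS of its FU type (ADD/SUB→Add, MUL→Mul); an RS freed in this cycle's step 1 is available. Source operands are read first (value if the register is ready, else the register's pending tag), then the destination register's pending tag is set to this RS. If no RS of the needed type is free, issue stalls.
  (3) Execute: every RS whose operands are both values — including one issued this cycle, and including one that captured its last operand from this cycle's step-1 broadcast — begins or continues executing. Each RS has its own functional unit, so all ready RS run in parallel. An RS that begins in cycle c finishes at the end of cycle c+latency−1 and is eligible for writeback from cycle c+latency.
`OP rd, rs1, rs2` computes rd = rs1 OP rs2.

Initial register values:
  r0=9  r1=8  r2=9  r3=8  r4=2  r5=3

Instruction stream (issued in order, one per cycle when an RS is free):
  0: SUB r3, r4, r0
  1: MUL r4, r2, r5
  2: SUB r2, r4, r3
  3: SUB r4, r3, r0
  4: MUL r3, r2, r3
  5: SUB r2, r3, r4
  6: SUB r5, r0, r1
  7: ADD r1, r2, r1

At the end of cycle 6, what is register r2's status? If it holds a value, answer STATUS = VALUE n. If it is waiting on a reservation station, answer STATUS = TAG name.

  c1: issue SUB r3<-Add1  regs: r0:9,r1:8,r2:9,r3:Add1,r4:2,r5:3
  c2: issue MUL r4<-Mul1  regs: r0:9,r1:8,r2:9,r3:Add1,r4:Mul1,r5:3
  c3: CDB Add1=-7; issue SUB r2<-Add1  regs: r0:9,r1:8,r2:Add1,r3:-7,r4:Mul1,r5:3
  c4: issue SUB r4<-Add2  regs: r0:9,r1:8,r2:Add1,r3:-7,r4:Add2,r5:3
  c5: issue MUL r3<-Mul2  regs: r0:9,r1:8,r2:Add1,r3:Mul2,r4:Add2,r5:3
  c6: CDB Add2=-16; issue SUB r2<-Add2  regs: r0:9,r1:8,r2:Add2,r3:Mul2,r4:-16,r5:3

STATUS = TAG Add2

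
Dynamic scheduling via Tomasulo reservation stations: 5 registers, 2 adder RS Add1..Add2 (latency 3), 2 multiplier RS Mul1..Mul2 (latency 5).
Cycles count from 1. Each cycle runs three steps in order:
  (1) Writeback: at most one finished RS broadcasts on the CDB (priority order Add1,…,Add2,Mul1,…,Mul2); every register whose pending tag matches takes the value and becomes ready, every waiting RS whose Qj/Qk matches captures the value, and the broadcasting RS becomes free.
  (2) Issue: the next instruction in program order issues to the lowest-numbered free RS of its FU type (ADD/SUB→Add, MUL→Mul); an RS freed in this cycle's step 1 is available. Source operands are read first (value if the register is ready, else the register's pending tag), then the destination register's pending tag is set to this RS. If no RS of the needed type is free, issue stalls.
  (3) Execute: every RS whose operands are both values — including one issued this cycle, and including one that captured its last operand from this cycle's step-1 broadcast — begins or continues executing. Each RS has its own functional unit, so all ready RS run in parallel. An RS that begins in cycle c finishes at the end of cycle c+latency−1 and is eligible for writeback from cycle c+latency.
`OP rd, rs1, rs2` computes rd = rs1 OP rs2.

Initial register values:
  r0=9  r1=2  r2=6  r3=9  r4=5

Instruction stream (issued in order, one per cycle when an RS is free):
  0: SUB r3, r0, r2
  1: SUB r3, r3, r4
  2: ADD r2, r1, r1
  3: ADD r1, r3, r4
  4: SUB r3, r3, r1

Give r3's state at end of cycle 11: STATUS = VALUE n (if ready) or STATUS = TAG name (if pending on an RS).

  c1: issue SUB r3<-Add1  regs: r0:9,r1:2,r2:6,r3:Add1,r4:5
  c2: issue SUB r3<-Add2  regs: r0:9,r1:2,r2:6,r3:Add2,r4:5
  c3: stall  regs: r0:9,r1:2,r2:6,r3:Add2,r4:5
  c4: CDB Add1=3; issue ADD r2<-Add1  regs: r0:9,r1:2,r2:Add1,r3:Add2,r4:5
  c5: stall  regs: r0:9,r1:2,r2:Add1,r3:Add2,r4:5
  c6: stall  regs: r0:9,r1:2,r2:Add1,r3:Add2,r4:5
  c7: CDB Add1=4; issue ADD r1<-Add1  regs: r0:9,r1:Add1,r2:4,r3:Add2,r4:5
  c8: CDB Add2=-2; issue SUB r3<-Add2  regs: r0:9,r1:Add1,r2:4,r3:Add2,r4:5
  c9: -  regs: r0:9,r1:Add1,r2:4,r3:Add2,r4:5
  c10: -  regs: r0:9,r1:Add1,r2:4,r3:Add2,r4:5
  c11: CDB Add1=3  regs: r0:9,r1:3,r2:4,r3:Add2,r4:5

STATUS = TAG Add2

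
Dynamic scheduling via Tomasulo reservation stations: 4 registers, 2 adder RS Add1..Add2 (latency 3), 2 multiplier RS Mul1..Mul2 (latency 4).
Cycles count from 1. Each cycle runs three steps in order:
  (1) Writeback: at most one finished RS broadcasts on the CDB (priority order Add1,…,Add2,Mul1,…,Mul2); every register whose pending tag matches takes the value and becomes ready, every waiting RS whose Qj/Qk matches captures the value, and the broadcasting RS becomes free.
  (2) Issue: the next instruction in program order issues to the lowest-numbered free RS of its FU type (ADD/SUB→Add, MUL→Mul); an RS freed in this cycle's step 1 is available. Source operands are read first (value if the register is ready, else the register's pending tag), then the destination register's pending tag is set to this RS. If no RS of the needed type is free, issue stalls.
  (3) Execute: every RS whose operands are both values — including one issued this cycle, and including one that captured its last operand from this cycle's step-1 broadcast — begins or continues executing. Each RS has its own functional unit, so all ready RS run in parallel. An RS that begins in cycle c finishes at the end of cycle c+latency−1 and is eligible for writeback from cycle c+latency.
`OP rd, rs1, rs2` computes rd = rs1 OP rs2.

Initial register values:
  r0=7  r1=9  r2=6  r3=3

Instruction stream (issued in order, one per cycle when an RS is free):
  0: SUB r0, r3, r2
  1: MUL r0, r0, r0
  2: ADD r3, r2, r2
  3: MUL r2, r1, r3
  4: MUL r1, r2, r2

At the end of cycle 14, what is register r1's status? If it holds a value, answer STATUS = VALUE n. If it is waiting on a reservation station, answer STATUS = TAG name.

c1: issue SUB r0<-Add1 | r0:Add1,r1:9,r2:6,r3:3
c2: issue MUL r0<-Mul1 | r0:Mul1,r1:9,r2:6,r3:3
c3: issue ADD r3<-Add2 | r0:Mul1,r1:9,r2:6,r3:Add2
c4: CDB Add1=-3; issue MUL r2<-Mul2 | r0:Mul1,r1:9,r2:Mul2,r3:Add2
c5: stall | r0:Mul1,r1:9,r2:Mul2,r3:Add2
c6: CDB Add2=12; stall | r0:Mul1,r1:9,r2:Mul2,r3:12
c7: stall | r0:Mul1,r1:9,r2:Mul2,r3:12
c8: CDB Mul1=9; issue MUL r1<-Mul1 | r0:9,r1:Mul1,r2:Mul2,r3:12
c9: - | r0:9,r1:Mul1,r2:Mul2,r3:12
c10: CDB Mul2=108 | r0:9,r1:Mul1,r2:108,r3:12
c11: - | r0:9,r1:Mul1,r2:108,r3:12
c12: - | r0:9,r1:Mul1,r2:108,r3:12
c13: - | r0:9,r1:Mul1,r2:108,r3:12
c14: CDB Mul1=11664 | r0:9,r1:11664,r2:108,r3:12

STATUS = VALUE 11664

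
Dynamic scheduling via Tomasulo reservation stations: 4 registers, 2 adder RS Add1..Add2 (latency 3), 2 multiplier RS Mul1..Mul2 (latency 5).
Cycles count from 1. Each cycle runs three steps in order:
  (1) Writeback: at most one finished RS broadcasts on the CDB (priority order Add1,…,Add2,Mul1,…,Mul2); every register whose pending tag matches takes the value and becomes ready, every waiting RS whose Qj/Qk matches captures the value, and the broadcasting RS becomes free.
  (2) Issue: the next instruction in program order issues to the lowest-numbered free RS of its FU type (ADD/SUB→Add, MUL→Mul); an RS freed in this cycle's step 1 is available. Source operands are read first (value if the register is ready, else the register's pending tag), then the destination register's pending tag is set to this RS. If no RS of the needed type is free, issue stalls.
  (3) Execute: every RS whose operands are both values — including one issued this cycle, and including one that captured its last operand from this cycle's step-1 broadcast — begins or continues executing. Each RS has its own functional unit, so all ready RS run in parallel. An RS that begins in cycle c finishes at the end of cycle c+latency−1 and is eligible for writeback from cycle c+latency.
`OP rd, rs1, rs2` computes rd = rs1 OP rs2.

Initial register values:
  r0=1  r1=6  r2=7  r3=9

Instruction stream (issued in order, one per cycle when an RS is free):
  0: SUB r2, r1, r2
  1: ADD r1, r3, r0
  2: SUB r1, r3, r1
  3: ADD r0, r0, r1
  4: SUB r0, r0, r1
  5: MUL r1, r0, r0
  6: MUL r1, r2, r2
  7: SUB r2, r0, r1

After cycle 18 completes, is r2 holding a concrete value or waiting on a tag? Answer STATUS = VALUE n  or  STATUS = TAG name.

c1: issue SUB r2<-Add1 | r0:1,r1:6,r2:Add1,r3:9
c2: issue ADD r1<-Add2 | r0:1,r1:Add2,r2:Add1,r3:9
c3: stall | r0:1,r1:Add2,r2:Add1,r3:9
c4: CDB Add1=-1; issue SUB r1<-Add1 | r0:1,r1:Add1,r2:-1,r3:9
c5: CDB Add2=10; issue ADD r0<-Add2 | r0:Add2,r1:Add1,r2:-1,r3:9
c6: stall | r0:Add2,r1:Add1,r2:-1,r3:9
c7: stall | r0:Add2,r1:Add1,r2:-1,r3:9
c8: CDB Add1=-1; issue SUB r0<-Add1 | r0:Add1,r1:-1,r2:-1,r3:9
c9: issue MUL r1<-Mul1 | r0:Add1,r1:Mul1,r2:-1,r3:9
c10: issue MUL r1<-Mul2 | r0:Add1,r1:Mul2,r2:-1,r3:9
c11: CDB Add2=0; issue SUB r2<-Add2 | r0:Add1,r1:Mul2,r2:Add2,r3:9
c12: - | r0:Add1,r1:Mul2,r2:Add2,r3:9
c13: - | r0:Add1,r1:Mul2,r2:Add2,r3:9
c14: CDB Add1=1 | r0:1,r1:Mul2,r2:Add2,r3:9
c15: CDB Mul2=1 | r0:1,r1:1,r2:Add2,r3:9
c16: - | r0:1,r1:1,r2:Add2,r3:9
c17: - | r0:1,r1:1,r2:Add2,r3:9
c18: CDB Add2=0 | r0:1,r1:1,r2:0,r3:9

STATUS = VALUE 0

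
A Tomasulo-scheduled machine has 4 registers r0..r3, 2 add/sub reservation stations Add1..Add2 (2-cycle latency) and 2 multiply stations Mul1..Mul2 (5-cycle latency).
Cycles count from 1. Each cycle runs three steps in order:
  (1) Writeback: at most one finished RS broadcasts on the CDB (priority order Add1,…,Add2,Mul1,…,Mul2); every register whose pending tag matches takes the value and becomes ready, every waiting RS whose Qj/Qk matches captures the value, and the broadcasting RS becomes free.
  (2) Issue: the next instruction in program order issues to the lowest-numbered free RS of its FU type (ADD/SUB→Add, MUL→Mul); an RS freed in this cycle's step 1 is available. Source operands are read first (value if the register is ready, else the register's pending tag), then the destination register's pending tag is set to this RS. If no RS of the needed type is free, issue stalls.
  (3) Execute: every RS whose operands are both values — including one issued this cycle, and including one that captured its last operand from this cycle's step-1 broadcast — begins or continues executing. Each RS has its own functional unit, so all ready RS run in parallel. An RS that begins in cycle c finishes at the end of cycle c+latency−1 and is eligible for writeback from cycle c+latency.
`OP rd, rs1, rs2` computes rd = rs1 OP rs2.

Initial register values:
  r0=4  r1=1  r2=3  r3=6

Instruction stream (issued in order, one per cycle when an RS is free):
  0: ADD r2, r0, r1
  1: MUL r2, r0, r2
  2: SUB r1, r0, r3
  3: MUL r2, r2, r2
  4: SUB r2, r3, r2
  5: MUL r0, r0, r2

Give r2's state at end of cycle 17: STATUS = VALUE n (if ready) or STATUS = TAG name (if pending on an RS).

c1: issue ADD r2<-Add1 | r0:4,r1:1,r2:Add1,r3:6
c2: issue MUL r2<-Mul1 | r0:4,r1:1,r2:Mul1,r3:6
c3: CDB Add1=5; issue SUB r1<-Add1 | r0:4,r1:Add1,r2:Mul1,r3:6
c4: issue MUL r2<-Mul2 | r0:4,r1:Add1,r2:Mul2,r3:6
c5: CDB Add1=-2; issue SUB r2<-Add1 | r0:4,r1:-2,r2:Add1,r3:6
c6: stall | r0:4,r1:-2,r2:Add1,r3:6
c7: stall | r0:4,r1:-2,r2:Add1,r3:6
c8: CDB Mul1=20; issue MUL r0<-Mul1 | r0:Mul1,r1:-2,r2:Add1,r3:6
c9: - | r0:Mul1,r1:-2,r2:Add1,r3:6
c10: - | r0:Mul1,r1:-2,r2:Add1,r3:6
c11: - | r0:Mul1,r1:-2,r2:Add1,r3:6
c12: - | r0:Mul1,r1:-2,r2:Add1,r3:6
c13: CDB Mul2=400 | r0:Mul1,r1:-2,r2:Add1,r3:6
c14: - | r0:Mul1,r1:-2,r2:Add1,r3:6
c15: CDB Add1=-394 | r0:Mul1,r1:-2,r2:-394,r3:6
c16: - | r0:Mul1,r1:-2,r2:-394,r3:6
c17: - | r0:Mul1,r1:-2,r2:-394,r3:6

STATUS = VALUE -394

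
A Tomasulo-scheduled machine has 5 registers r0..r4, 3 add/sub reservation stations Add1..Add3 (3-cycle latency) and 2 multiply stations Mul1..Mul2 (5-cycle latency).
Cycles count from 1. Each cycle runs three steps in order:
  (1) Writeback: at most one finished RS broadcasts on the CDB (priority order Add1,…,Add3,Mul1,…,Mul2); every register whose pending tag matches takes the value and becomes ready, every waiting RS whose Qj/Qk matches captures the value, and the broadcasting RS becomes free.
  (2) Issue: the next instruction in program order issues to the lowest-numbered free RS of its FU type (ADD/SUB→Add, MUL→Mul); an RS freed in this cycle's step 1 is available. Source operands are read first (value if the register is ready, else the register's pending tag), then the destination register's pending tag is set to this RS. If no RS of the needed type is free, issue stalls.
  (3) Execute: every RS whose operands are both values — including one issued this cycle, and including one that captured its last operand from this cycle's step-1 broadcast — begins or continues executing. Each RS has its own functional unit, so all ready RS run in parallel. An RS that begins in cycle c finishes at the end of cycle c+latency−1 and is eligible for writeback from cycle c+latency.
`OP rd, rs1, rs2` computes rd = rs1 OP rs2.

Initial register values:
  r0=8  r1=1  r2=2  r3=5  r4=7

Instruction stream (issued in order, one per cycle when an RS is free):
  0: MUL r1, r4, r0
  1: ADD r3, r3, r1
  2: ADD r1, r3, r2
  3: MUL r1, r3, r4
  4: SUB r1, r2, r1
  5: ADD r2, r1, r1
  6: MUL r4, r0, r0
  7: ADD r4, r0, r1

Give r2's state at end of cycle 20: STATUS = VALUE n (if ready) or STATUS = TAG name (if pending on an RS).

c1: issue MUL r1<-Mul1 | r0:8,r1:Mul1,r2:2,r3:5,r4:7
c2: issue ADD r3<-Add1 | r0:8,r1:Mul1,r2:2,r3:Add1,r4:7
c3: issue ADD r1<-Add2 | r0:8,r1:Add2,r2:2,r3:Add1,r4:7
c4: issue MUL r1<-Mul2 | r0:8,r1:Mul2,r2:2,r3:Add1,r4:7
c5: issue SUB r1<-Add3 | r0:8,r1:Add3,r2:2,r3:Add1,r4:7
c6: CDB Mul1=56; stall | r0:8,r1:Add3,r2:2,r3:Add1,r4:7
c7: stall | r0:8,r1:Add3,r2:2,r3:Add1,r4:7
c8: stall | r0:8,r1:Add3,r2:2,r3:Add1,r4:7
c9: CDB Add1=61; issue ADD r2<-Add1 | r0:8,r1:Add3,r2:Add1,r3:61,r4:7
c10: issue MUL r4<-Mul1 | r0:8,r1:Add3,r2:Add1,r3:61,r4:Mul1
c11: stall | r0:8,r1:Add3,r2:Add1,r3:61,r4:Mul1
c12: CDB Add2=63; issue ADD r4<-Add2 | r0:8,r1:Add3,r2:Add1,r3:61,r4:Add2
c13: - | r0:8,r1:Add3,r2:Add1,r3:61,r4:Add2
c14: CDB Mul2=427 | r0:8,r1:Add3,r2:Add1,r3:61,r4:Add2
c15: CDB Mul1=64 | r0:8,r1:Add3,r2:Add1,r3:61,r4:Add2
c16: - | r0:8,r1:Add3,r2:Add1,r3:61,r4:Add2
c17: CDB Add3=-425 | r0:8,r1:-425,r2:Add1,r3:61,r4:Add2
c18: - | r0:8,r1:-425,r2:Add1,r3:61,r4:Add2
c19: - | r0:8,r1:-425,r2:Add1,r3:61,r4:Add2
c20: CDB Add1=-850 | r0:8,r1:-425,r2:-850,r3:61,r4:Add2

STATUS = VALUE -850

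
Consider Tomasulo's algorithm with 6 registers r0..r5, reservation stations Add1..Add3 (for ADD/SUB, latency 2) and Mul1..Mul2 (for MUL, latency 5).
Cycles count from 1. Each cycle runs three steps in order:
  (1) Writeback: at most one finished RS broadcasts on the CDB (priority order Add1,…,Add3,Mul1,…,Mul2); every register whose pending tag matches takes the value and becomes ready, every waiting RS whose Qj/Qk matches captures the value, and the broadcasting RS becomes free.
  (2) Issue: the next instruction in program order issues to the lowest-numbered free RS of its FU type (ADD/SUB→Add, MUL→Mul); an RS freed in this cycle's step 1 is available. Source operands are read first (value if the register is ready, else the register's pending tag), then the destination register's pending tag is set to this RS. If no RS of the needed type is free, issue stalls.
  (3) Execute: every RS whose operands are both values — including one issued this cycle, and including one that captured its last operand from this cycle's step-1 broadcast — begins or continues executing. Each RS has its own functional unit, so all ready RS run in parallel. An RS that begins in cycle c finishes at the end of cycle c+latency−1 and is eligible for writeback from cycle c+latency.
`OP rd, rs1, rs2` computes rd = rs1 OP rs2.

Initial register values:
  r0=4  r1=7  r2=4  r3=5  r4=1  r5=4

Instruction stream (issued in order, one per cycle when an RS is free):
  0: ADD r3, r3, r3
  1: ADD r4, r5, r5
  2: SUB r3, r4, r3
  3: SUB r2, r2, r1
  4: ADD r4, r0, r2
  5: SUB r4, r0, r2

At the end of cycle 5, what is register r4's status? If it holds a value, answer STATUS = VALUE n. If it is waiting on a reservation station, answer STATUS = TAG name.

STATUS = TAG Add3

  c1: issue ADD r3<-Add1  regs: r0:4,r1:7,r2:4,r3:Add1,r4:1,r5:4
  c2: issue ADD r4<-Add2  regs: r0:4,r1:7,r2:4,r3:Add1,r4:Add2,r5:4
  c3: CDB Add1=10; issue SUB r3<-Add1  regs: r0:4,r1:7,r2:4,r3:Add1,r4:Add2,r5:4
  c4: CDB Add2=8; issue SUB r2<-Add2  regs: r0:4,r1:7,r2:Add2,r3:Add1,r4:8,r5:4
  c5: issue ADD r4<-Add3  regs: r0:4,r1:7,r2:Add2,r3:Add1,r4:Add3,r5:4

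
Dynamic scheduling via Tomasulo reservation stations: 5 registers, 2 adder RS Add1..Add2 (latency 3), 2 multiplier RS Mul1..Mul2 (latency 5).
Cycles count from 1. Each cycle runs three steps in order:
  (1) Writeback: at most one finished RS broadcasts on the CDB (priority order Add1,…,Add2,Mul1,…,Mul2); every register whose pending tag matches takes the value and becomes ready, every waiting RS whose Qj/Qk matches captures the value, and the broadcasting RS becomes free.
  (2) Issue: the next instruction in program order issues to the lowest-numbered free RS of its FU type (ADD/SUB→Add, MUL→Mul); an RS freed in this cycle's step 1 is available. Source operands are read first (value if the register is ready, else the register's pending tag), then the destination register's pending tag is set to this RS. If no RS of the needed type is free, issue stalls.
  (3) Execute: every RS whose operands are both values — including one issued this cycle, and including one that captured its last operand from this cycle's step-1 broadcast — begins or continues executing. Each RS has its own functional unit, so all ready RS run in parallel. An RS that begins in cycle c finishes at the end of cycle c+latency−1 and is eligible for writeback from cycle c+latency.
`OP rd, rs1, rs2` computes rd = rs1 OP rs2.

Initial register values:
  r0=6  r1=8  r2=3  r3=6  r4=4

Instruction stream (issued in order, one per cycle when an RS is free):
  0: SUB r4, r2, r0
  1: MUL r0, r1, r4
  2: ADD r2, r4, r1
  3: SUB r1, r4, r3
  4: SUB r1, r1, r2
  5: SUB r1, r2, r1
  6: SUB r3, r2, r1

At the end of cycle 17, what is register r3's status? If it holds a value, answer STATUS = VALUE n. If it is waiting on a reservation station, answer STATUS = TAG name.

STATUS = VALUE -14

  c1: issue SUB r4<-Add1  regs: r0:6,r1:8,r2:3,r3:6,r4:Add1
  c2: issue MUL r0<-Mul1  regs: r0:Mul1,r1:8,r2:3,r3:6,r4:Add1
  c3: issue ADD r2<-Add2  regs: r0:Mul1,r1:8,r2:Add2,r3:6,r4:Add1
  c4: CDB Add1=-3; issue SUB r1<-Add1  regs: r0:Mul1,r1:Add1,r2:Add2,r3:6,r4:-3
  c5: stall  regs: r0:Mul1,r1:Add1,r2:Add2,r3:6,r4:-3
  c6: stall  regs: r0:Mul1,r1:Add1,r2:Add2,r3:6,r4:-3
  c7: CDB Add1=-9; issue SUB r1<-Add1  regs: r0:Mul1,r1:Add1,r2:Add2,r3:6,r4:-3
  c8: CDB Add2=5; issue SUB r1<-Add2  regs: r0:Mul1,r1:Add2,r2:5,r3:6,r4:-3
  c9: CDB Mul1=-24; stall  regs: r0:-24,r1:Add2,r2:5,r3:6,r4:-3
  c10: stall  regs: r0:-24,r1:Add2,r2:5,r3:6,r4:-3
  c11: CDB Add1=-14; issue SUB r3<-Add1  regs: r0:-24,r1:Add2,r2:5,r3:Add1,r4:-3
  c12: -  regs: r0:-24,r1:Add2,r2:5,r3:Add1,r4:-3
  c13: -  regs: r0:-24,r1:Add2,r2:5,r3:Add1,r4:-3
  c14: CDB Add2=19  regs: r0:-24,r1:19,r2:5,r3:Add1,r4:-3
  c15: -  regs: r0:-24,r1:19,r2:5,r3:Add1,r4:-3
  c16: -  regs: r0:-24,r1:19,r2:5,r3:Add1,r4:-3
  c17: CDB Add1=-14  regs: r0:-24,r1:19,r2:5,r3:-14,r4:-3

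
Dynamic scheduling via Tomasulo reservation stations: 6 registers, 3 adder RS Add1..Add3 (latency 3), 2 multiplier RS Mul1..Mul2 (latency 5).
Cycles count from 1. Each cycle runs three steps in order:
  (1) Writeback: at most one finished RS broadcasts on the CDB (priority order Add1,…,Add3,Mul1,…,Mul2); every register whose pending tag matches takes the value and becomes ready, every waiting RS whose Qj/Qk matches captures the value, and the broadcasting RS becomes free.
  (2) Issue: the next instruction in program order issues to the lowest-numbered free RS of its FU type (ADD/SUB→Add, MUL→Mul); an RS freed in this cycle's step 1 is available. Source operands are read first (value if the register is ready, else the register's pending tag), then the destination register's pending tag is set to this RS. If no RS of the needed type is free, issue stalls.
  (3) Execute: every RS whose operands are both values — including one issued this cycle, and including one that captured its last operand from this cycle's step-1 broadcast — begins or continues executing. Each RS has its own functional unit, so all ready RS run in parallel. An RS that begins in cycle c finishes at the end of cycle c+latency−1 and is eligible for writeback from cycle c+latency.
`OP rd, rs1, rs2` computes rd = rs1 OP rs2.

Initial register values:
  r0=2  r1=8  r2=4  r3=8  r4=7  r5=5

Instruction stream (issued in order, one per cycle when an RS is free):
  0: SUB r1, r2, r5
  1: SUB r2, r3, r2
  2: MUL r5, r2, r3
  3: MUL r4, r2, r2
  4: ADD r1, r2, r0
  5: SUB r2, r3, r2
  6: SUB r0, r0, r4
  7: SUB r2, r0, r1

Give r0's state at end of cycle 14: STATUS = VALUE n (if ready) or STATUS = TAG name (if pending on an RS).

  c1: issue SUB r1<-Add1  regs: r0:2,r1:Add1,r2:4,r3:8,r4:7,r5:5
  c2: issue SUB r2<-Add2  regs: r0:2,r1:Add1,r2:Add2,r3:8,r4:7,r5:5
  c3: issue MUL r5<-Mul1  regs: r0:2,r1:Add1,r2:Add2,r3:8,r4:7,r5:Mul1
  c4: CDB Add1=-1; issue MUL r4<-Mul2  regs: r0:2,r1:-1,r2:Add2,r3:8,r4:Mul2,r5:Mul1
  c5: CDB Add2=4; issue ADD r1<-Add1  regs: r0:2,r1:Add1,r2:4,r3:8,r4:Mul2,r5:Mul1
  c6: issue SUB r2<-Add2  regs: r0:2,r1:Add1,r2:Add2,r3:8,r4:Mul2,r5:Mul1
  c7: issue SUB r0<-Add3  regs: r0:Add3,r1:Add1,r2:Add2,r3:8,r4:Mul2,r5:Mul1
  c8: CDB Add1=6; issue SUB r2<-Add1  regs: r0:Add3,r1:6,r2:Add1,r3:8,r4:Mul2,r5:Mul1
  c9: CDB Add2=4  regs: r0:Add3,r1:6,r2:Add1,r3:8,r4:Mul2,r5:Mul1
  c10: CDB Mul1=32  regs: r0:Add3,r1:6,r2:Add1,r3:8,r4:Mul2,r5:32
  c11: CDB Mul2=16  regs: r0:Add3,r1:6,r2:Add1,r3:8,r4:16,r5:32
  c12: -  regs: r0:Add3,r1:6,r2:Add1,r3:8,r4:16,r5:32
  c13: -  regs: r0:Add3,r1:6,r2:Add1,r3:8,r4:16,r5:32
  c14: CDB Add3=-14  regs: r0:-14,r1:6,r2:Add1,r3:8,r4:16,r5:32

STATUS = VALUE -14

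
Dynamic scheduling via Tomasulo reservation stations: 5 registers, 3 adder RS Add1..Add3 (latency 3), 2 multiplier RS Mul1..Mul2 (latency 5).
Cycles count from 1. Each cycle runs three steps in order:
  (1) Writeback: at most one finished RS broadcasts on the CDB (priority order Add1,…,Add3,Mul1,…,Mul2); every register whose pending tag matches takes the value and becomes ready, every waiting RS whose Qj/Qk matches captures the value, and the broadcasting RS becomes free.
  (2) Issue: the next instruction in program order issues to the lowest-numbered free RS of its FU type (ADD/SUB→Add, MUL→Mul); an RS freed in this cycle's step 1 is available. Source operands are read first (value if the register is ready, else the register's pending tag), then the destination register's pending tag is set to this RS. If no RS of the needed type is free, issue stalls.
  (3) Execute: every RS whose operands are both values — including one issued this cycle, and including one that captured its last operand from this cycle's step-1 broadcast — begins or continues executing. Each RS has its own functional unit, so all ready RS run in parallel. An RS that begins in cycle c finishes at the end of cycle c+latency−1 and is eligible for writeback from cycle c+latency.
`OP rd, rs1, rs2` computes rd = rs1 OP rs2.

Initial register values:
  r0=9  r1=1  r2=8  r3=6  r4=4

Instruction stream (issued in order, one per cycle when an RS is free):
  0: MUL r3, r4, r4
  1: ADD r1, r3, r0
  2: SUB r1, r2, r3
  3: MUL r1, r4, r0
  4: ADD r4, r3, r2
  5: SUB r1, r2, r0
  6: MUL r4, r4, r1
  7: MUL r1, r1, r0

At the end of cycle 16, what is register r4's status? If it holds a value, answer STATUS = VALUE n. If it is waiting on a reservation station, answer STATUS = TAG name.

  c1: issue MUL r3<-Mul1  regs: r0:9,r1:1,r2:8,r3:Mul1,r4:4
  c2: issue ADD r1<-Add1  regs: r0:9,r1:Add1,r2:8,r3:Mul1,r4:4
  c3: issue SUB r1<-Add2  regs: r0:9,r1:Add2,r2:8,r3:Mul1,r4:4
  c4: issue MUL r1<-Mul2  regs: r0:9,r1:Mul2,r2:8,r3:Mul1,r4:4
  c5: issue ADD r4<-Add3  regs: r0:9,r1:Mul2,r2:8,r3:Mul1,r4:Add3
  c6: CDB Mul1=16; stall  regs: r0:9,r1:Mul2,r2:8,r3:16,r4:Add3
  c7: stall  regs: r0:9,r1:Mul2,r2:8,r3:16,r4:Add3
  c8: stall  regs: r0:9,r1:Mul2,r2:8,r3:16,r4:Add3
  c9: CDB Add1=25; issue SUB r1<-Add1  regs: r0:9,r1:Add1,r2:8,r3:16,r4:Add3
  c10: CDB Add2=-8; issue MUL r4<-Mul1  regs: r0:9,r1:Add1,r2:8,r3:16,r4:Mul1
  c11: CDB Add3=24; stall  regs: r0:9,r1:Add1,r2:8,r3:16,r4:Mul1
  c12: CDB Add1=-1; stall  regs: r0:9,r1:-1,r2:8,r3:16,r4:Mul1
  c13: CDB Mul2=36; issue MUL r1<-Mul2  regs: r0:9,r1:Mul2,r2:8,r3:16,r4:Mul1
  c14: -  regs: r0:9,r1:Mul2,r2:8,r3:16,r4:Mul1
  c15: -  regs: r0:9,r1:Mul2,r2:8,r3:16,r4:Mul1
  c16: -  regs: r0:9,r1:Mul2,r2:8,r3:16,r4:Mul1

STATUS = TAG Mul1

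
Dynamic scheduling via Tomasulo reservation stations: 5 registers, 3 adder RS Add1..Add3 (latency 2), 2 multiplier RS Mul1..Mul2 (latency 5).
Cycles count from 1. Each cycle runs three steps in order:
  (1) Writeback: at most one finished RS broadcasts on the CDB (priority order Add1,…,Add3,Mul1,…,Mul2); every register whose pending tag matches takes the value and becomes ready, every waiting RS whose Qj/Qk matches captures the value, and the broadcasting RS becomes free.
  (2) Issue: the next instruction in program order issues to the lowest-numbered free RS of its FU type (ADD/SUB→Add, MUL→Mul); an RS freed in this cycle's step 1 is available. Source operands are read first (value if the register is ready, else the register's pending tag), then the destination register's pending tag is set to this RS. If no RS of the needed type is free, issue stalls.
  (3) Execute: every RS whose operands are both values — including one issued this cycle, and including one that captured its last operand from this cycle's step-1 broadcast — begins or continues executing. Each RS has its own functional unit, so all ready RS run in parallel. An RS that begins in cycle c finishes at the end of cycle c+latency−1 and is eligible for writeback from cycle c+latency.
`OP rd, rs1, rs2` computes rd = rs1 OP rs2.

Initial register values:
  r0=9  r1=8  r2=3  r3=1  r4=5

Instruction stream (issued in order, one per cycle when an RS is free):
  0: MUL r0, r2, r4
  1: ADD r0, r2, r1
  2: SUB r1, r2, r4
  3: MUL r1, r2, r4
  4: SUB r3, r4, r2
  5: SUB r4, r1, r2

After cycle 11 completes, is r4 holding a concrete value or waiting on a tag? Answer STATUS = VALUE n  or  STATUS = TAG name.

cycle 1: issue MUL r0<-Mul1 // r0:Mul1,r1:8,r2:3,r3:1,r4:5
cycle 2: issue ADD r0<-Add1 // r0:Add1,r1:8,r2:3,r3:1,r4:5
cycle 3: issue SUB r1<-Add2 // r0:Add1,r1:Add2,r2:3,r3:1,r4:5
cycle 4: CDB Add1=11; issue MUL r1<-Mul2 // r0:11,r1:Mul2,r2:3,r3:1,r4:5
cycle 5: CDB Add2=-2; issue SUB r3<-Add1 // r0:11,r1:Mul2,r2:3,r3:Add1,r4:5
cycle 6: CDB Mul1=15; issue SUB r4<-Add2 // r0:11,r1:Mul2,r2:3,r3:Add1,r4:Add2
cycle 7: CDB Add1=2 // r0:11,r1:Mul2,r2:3,r3:2,r4:Add2
cycle 8: - // r0:11,r1:Mul2,r2:3,r3:2,r4:Add2
cycle 9: CDB Mul2=15 // r0:11,r1:15,r2:3,r3:2,r4:Add2
cycle 10: - // r0:11,r1:15,r2:3,r3:2,r4:Add2
cycle 11: CDB Add2=12 // r0:11,r1:15,r2:3,r3:2,r4:12

STATUS = VALUE 12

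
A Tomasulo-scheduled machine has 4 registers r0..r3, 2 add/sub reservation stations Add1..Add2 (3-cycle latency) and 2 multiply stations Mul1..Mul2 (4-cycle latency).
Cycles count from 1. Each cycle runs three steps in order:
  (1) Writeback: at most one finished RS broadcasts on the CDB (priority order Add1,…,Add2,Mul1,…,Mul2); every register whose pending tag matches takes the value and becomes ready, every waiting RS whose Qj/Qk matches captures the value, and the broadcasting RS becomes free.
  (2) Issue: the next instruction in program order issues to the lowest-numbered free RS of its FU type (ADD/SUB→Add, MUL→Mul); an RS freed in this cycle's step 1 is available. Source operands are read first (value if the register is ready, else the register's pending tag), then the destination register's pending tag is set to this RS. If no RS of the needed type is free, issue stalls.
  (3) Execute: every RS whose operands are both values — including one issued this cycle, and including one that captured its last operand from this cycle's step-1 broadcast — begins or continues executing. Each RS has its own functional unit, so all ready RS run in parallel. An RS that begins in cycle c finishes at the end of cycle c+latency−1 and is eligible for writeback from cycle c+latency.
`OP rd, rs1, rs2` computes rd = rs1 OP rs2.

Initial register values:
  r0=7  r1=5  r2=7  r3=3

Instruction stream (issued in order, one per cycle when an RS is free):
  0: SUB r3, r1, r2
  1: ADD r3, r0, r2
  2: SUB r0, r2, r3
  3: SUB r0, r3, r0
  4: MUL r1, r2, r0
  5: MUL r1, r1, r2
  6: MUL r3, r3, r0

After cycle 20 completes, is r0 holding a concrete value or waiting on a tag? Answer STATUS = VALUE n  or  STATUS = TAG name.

STATUS = VALUE 21

c1: issue SUB r3<-Add1 | r0:7,r1:5,r2:7,r3:Add1
c2: issue ADD r3<-Add2 | r0:7,r1:5,r2:7,r3:Add2
c3: stall | r0:7,r1:5,r2:7,r3:Add2
c4: CDB Add1=-2; issue SUB r0<-Add1 | r0:Add1,r1:5,r2:7,r3:Add2
c5: CDB Add2=14; issue SUB r0<-Add2 | r0:Add2,r1:5,r2:7,r3:14
c6: issue MUL r1<-Mul1 | r0:Add2,r1:Mul1,r2:7,r3:14
c7: issue MUL r1<-Mul2 | r0:Add2,r1:Mul2,r2:7,r3:14
c8: CDB Add1=-7; stall | r0:Add2,r1:Mul2,r2:7,r3:14
c9: stall | r0:Add2,r1:Mul2,r2:7,r3:14
c10: stall | r0:Add2,r1:Mul2,r2:7,r3:14
c11: CDB Add2=21; stall | r0:21,r1:Mul2,r2:7,r3:14
c12: stall | r0:21,r1:Mul2,r2:7,r3:14
c13: stall | r0:21,r1:Mul2,r2:7,r3:14
c14: stall | r0:21,r1:Mul2,r2:7,r3:14
c15: CDB Mul1=147; issue MUL r3<-Mul1 | r0:21,r1:Mul2,r2:7,r3:Mul1
c16: - | r0:21,r1:Mul2,r2:7,r3:Mul1
c17: - | r0:21,r1:Mul2,r2:7,r3:Mul1
c18: - | r0:21,r1:Mul2,r2:7,r3:Mul1
c19: CDB Mul1=294 | r0:21,r1:Mul2,r2:7,r3:294
c20: CDB Mul2=1029 | r0:21,r1:1029,r2:7,r3:294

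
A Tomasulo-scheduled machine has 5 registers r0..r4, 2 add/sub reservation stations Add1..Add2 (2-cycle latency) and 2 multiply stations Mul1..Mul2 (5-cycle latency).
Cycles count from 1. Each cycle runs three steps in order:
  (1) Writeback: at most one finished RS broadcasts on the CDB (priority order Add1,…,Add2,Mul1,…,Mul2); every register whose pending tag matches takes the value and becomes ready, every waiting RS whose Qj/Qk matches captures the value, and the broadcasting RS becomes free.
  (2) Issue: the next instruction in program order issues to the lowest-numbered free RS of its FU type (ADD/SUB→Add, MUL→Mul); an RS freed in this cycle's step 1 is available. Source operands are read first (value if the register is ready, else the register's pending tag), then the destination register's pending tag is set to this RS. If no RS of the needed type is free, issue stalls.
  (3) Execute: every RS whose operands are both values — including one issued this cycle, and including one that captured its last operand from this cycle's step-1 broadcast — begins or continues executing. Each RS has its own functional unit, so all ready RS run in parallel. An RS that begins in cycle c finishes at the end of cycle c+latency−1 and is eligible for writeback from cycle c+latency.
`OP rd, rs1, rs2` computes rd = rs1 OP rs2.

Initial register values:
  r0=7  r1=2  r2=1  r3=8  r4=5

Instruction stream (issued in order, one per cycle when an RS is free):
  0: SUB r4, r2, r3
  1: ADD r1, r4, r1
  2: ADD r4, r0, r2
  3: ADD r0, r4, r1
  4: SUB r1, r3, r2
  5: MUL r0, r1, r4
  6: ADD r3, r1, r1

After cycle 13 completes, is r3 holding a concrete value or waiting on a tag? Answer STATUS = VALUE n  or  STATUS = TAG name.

c1: issue SUB r4<-Add1 | r0:7,r1:2,r2:1,r3:8,r4:Add1
c2: issue ADD r1<-Add2 | r0:7,r1:Add2,r2:1,r3:8,r4:Add1
c3: CDB Add1=-7; issue ADD r4<-Add1 | r0:7,r1:Add2,r2:1,r3:8,r4:Add1
c4: stall | r0:7,r1:Add2,r2:1,r3:8,r4:Add1
c5: CDB Add1=8; issue ADD r0<-Add1 | r0:Add1,r1:Add2,r2:1,r3:8,r4:8
c6: CDB Add2=-5; issue SUB r1<-Add2 | r0:Add1,r1:Add2,r2:1,r3:8,r4:8
c7: issue MUL r0<-Mul1 | r0:Mul1,r1:Add2,r2:1,r3:8,r4:8
c8: CDB Add1=3; issue ADD r3<-Add1 | r0:Mul1,r1:Add2,r2:1,r3:Add1,r4:8
c9: CDB Add2=7 | r0:Mul1,r1:7,r2:1,r3:Add1,r4:8
c10: - | r0:Mul1,r1:7,r2:1,r3:Add1,r4:8
c11: CDB Add1=14 | r0:Mul1,r1:7,r2:1,r3:14,r4:8
c12: - | r0:Mul1,r1:7,r2:1,r3:14,r4:8
c13: - | r0:Mul1,r1:7,r2:1,r3:14,r4:8

STATUS = VALUE 14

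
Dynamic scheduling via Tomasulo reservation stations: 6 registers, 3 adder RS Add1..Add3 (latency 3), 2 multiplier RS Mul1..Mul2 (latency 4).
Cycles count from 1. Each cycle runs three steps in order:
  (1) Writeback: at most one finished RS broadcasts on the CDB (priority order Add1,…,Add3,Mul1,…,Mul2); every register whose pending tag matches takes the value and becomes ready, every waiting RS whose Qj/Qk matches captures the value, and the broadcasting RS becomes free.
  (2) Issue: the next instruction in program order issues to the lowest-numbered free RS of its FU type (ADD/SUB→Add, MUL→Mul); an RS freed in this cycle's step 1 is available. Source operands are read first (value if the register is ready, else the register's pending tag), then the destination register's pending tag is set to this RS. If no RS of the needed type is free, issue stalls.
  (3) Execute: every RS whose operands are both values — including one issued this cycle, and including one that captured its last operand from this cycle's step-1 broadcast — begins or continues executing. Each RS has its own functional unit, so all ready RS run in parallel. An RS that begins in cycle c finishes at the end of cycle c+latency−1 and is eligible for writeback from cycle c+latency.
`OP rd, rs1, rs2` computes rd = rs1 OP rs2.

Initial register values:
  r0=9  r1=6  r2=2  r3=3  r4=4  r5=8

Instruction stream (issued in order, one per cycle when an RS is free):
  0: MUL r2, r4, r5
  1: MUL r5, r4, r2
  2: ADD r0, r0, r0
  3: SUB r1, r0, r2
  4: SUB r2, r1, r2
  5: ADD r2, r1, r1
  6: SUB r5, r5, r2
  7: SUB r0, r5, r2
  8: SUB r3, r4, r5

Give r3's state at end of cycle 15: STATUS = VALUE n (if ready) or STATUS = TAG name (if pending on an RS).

STATUS = TAG Add3

cycle 1: issue MUL r2<-Mul1 // r0:9,r1:6,r2:Mul1,r3:3,r4:4,r5:8
cycle 2: issue MUL r5<-Mul2 // r0:9,r1:6,r2:Mul1,r3:3,r4:4,r5:Mul2
cycle 3: issue ADD r0<-Add1 // r0:Add1,r1:6,r2:Mul1,r3:3,r4:4,r5:Mul2
cycle 4: issue SUB r1<-Add2 // r0:Add1,r1:Add2,r2:Mul1,r3:3,r4:4,r5:Mul2
cycle 5: CDB Mul1=32; issue SUB r2<-Add3 // r0:Add1,r1:Add2,r2:Add3,r3:3,r4:4,r5:Mul2
cycle 6: CDB Add1=18; issue ADD r2<-Add1 // r0:18,r1:Add2,r2:Add1,r3:3,r4:4,r5:Mul2
cycle 7: stall // r0:18,r1:Add2,r2:Add1,r3:3,r4:4,r5:Mul2
cycle 8: stall // r0:18,r1:Add2,r2:Add1,r3:3,r4:4,r5:Mul2
cycle 9: CDB Add2=-14; issue SUB r5<-Add2 // r0:18,r1:-14,r2:Add1,r3:3,r4:4,r5:Add2
cycle 10: CDB Mul2=128; stall // r0:18,r1:-14,r2:Add1,r3:3,r4:4,r5:Add2
cycle 11: stall // r0:18,r1:-14,r2:Add1,r3:3,r4:4,r5:Add2
cycle 12: CDB Add1=-28; issue SUB r0<-Add1 // r0:Add1,r1:-14,r2:-28,r3:3,r4:4,r5:Add2
cycle 13: CDB Add3=-46; issue SUB r3<-Add3 // r0:Add1,r1:-14,r2:-28,r3:Add3,r4:4,r5:Add2
cycle 14: - // r0:Add1,r1:-14,r2:-28,r3:Add3,r4:4,r5:Add2
cycle 15: CDB Add2=156 // r0:Add1,r1:-14,r2:-28,r3:Add3,r4:4,r5:156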